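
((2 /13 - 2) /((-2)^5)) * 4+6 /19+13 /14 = 5101 /3458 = 1.48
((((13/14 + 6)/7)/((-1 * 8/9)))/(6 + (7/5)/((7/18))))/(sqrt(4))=-1455/25088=-0.06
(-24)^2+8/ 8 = 577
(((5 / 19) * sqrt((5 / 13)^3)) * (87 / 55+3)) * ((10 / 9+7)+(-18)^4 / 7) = 1454300 * sqrt(65) / 2717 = 4315.40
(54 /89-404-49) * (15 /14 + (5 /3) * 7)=-7180235 /1246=-5762.63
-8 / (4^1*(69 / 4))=-8 / 69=-0.12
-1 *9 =-9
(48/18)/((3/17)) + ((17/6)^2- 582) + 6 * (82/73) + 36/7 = -10062217/18396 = -546.98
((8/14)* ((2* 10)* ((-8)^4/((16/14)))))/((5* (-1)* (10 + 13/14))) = -114688/153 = -749.59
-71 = -71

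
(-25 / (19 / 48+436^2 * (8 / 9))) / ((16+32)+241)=-720 / 1406409541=-0.00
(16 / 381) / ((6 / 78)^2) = 2704 / 381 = 7.10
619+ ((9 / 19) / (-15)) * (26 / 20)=588011 / 950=618.96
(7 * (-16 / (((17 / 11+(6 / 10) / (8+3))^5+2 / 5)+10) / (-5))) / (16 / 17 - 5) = -42500 / 160839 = -0.26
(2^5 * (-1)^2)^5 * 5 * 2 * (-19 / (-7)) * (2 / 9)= 12750684160 / 63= 202391812.06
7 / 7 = 1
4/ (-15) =-4/ 15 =-0.27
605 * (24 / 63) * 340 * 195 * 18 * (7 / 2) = 962676000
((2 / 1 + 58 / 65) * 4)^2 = 565504 / 4225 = 133.85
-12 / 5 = -2.40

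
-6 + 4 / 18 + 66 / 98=-2251 / 441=-5.10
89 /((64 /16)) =89 /4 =22.25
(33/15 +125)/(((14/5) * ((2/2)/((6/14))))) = 954/49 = 19.47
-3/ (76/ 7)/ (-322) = 3/ 3496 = 0.00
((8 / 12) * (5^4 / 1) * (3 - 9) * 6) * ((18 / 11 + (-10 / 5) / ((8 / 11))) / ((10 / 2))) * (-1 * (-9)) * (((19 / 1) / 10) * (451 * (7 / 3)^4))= 2291214275 / 3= 763738091.67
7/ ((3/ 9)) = 21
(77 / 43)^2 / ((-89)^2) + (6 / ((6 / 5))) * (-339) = -24824843726 / 14645929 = -1695.00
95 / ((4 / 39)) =3705 / 4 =926.25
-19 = -19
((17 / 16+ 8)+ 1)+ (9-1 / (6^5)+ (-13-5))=8261 / 7776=1.06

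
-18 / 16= -9 / 8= -1.12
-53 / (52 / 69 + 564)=-3657 / 38968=-0.09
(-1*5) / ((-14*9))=5 / 126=0.04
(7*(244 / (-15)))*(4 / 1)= -6832 / 15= -455.47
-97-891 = -988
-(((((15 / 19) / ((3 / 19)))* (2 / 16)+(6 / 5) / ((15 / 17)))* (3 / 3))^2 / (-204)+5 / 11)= -39066301 / 89760000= -0.44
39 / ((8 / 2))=39 / 4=9.75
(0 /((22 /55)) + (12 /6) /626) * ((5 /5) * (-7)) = -7 /313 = -0.02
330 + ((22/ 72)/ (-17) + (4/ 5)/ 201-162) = 34440491/ 205020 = 167.99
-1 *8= -8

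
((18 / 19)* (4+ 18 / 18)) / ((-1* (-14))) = 45 / 133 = 0.34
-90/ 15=-6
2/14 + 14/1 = 14.14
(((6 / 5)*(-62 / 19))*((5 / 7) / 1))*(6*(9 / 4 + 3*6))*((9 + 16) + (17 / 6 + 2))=-1348407 / 133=-10138.40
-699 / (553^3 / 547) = -382353 / 169112377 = -0.00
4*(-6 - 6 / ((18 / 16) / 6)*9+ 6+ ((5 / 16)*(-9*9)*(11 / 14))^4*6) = 1181350665191331 / 314703872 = 3753848.52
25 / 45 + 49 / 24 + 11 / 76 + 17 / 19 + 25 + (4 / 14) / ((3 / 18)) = 30.35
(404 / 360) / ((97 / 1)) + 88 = 768341 / 8730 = 88.01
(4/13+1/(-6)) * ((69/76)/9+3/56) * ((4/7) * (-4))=-0.05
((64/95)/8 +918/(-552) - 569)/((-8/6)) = 14960577/34960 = 427.93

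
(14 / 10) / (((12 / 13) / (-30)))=-91 / 2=-45.50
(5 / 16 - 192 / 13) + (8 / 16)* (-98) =-13199 / 208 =-63.46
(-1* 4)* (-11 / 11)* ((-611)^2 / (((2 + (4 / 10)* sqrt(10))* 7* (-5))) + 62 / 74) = -27623150 / 777 + 746642* sqrt(10) / 105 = -13064.46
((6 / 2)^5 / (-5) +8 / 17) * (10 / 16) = -4091 / 136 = -30.08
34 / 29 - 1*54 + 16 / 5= -49.63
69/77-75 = -5706/77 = -74.10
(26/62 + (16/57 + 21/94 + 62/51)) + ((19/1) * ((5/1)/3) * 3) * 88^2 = 2077320643117/2823666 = 735682.14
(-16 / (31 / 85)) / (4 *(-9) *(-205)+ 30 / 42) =-1904 / 320323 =-0.01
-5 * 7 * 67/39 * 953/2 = -2234785/78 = -28651.09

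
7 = 7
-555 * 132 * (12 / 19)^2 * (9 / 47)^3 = -7690541760 / 37480103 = -205.19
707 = 707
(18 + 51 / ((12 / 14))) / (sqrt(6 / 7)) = 83.71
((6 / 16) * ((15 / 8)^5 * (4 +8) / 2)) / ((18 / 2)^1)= 759375 / 131072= 5.79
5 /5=1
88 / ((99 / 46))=368 / 9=40.89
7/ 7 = 1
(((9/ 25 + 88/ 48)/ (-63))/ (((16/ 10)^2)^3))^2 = 862890625/ 200385994162176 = 0.00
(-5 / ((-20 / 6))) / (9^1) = 0.17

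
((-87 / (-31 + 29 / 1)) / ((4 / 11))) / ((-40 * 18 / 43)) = -13717 / 1920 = -7.14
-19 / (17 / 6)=-114 / 17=-6.71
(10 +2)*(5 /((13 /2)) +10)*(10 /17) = 76.02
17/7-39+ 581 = 3811/7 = 544.43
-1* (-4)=4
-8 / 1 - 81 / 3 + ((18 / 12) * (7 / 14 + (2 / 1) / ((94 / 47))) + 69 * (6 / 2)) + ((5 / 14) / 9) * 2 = 174.33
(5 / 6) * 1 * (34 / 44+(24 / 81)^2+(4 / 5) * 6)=4.72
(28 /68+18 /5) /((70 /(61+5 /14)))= 292919 /83300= 3.52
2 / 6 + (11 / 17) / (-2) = 1 / 102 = 0.01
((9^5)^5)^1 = 717897987691852588770249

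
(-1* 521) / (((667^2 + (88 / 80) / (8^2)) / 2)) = -666880 / 284728971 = -0.00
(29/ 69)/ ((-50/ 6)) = -29/ 575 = -0.05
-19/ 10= -1.90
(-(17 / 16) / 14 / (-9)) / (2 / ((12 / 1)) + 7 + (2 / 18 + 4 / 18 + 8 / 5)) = 85 / 91728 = 0.00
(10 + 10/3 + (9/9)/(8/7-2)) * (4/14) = 73/21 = 3.48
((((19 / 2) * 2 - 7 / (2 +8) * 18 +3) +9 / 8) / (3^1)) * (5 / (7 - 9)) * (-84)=2947 / 4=736.75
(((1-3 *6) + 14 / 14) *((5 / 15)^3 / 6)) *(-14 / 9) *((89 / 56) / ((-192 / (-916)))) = 20381 / 17496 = 1.16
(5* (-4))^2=400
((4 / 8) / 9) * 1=1 / 18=0.06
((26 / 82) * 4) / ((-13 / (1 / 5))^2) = 4 / 13325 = 0.00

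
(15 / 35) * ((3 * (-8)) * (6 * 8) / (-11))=3456 / 77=44.88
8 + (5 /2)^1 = 21 /2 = 10.50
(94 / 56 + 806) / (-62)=-22615 / 1736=-13.03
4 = 4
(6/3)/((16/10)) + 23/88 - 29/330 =1.42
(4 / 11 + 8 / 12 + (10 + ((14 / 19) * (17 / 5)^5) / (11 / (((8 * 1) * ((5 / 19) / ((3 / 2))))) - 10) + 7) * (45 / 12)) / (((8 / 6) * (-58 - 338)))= 27973356707 / 28636344000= 0.98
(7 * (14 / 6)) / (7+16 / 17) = 833 / 405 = 2.06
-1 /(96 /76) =-19 /24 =-0.79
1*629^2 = 395641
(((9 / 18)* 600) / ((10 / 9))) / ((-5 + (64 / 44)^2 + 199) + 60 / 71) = 8591 / 6267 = 1.37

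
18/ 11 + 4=62/ 11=5.64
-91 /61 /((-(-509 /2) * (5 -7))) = 91 /31049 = 0.00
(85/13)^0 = 1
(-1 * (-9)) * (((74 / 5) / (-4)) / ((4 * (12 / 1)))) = -111 / 160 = -0.69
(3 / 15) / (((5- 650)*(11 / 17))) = -17 / 35475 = -0.00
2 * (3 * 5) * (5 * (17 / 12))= 425 / 2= 212.50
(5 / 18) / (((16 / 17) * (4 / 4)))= 85 / 288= 0.30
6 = 6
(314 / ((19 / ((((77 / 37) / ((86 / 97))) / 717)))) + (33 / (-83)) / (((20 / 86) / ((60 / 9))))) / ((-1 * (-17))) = -20406458039 / 30582286323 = -0.67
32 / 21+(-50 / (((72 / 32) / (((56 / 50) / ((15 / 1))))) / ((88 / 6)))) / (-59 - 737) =876928 / 564165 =1.55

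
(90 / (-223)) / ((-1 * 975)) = 6 / 14495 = 0.00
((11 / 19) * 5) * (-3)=-165 / 19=-8.68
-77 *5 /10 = -77 /2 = -38.50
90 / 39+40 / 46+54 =17096 / 299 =57.18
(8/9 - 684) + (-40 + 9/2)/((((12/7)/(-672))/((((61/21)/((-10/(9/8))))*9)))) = -41611.06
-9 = -9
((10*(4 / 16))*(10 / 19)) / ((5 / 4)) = 20 / 19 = 1.05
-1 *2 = -2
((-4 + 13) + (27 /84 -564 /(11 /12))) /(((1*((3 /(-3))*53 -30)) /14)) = 186633 /1826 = 102.21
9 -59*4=-227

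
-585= -585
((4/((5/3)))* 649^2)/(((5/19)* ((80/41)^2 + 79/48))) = 7748777513664/10999975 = 704435.92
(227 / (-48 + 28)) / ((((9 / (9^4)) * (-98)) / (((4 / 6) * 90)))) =496449 / 98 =5065.81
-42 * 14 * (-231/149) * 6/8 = 101871/149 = 683.70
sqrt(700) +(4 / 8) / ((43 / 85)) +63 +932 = 10 * sqrt(7) +85655 / 86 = 1022.45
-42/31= -1.35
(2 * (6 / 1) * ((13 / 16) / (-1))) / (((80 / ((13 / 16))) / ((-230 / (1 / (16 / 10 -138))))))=-3976401 / 1280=-3106.56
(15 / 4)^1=15 / 4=3.75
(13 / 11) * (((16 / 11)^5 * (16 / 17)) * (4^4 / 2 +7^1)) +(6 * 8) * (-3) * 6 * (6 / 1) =-126680113728 / 30116537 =-4206.33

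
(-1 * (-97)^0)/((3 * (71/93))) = -31/71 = -0.44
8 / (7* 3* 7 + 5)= 1 / 19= 0.05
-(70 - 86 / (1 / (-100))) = -8670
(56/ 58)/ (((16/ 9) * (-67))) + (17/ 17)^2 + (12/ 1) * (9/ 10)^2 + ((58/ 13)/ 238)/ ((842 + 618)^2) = 68633333316839/ 6407208043600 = 10.71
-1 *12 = -12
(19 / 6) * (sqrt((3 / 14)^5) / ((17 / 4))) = 0.02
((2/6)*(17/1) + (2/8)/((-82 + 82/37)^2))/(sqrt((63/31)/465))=6123293383*sqrt(105)/732001536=85.72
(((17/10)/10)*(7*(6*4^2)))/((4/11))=7854/25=314.16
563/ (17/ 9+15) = 5067/ 152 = 33.34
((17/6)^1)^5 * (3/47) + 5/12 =1470617/121824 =12.07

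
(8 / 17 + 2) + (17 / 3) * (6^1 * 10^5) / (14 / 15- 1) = -866999958 / 17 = -50999997.53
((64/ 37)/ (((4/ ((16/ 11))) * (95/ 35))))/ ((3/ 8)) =14336/ 23199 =0.62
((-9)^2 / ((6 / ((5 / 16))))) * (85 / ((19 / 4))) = 11475 / 152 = 75.49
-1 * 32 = -32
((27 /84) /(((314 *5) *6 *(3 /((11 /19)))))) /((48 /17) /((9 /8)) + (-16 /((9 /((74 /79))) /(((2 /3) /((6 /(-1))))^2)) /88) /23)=2724687801 /1038492533543360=0.00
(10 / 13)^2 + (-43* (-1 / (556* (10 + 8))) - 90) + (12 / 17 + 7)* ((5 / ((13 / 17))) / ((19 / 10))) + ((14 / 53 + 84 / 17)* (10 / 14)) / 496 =-62.88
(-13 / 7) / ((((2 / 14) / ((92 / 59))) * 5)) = -1196 / 295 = -4.05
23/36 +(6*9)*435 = 845663/36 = 23490.64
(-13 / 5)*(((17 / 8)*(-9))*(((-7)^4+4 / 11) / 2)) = 10507887 / 176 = 59703.90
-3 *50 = -150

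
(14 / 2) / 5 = 1.40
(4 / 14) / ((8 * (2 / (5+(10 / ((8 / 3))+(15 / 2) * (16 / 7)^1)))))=725 / 1568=0.46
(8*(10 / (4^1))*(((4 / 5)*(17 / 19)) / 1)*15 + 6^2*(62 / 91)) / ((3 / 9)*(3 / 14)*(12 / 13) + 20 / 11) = 2275284 / 17917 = 126.99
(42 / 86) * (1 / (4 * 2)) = 0.06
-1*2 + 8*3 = 22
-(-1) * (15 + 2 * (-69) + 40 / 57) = -6971 / 57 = -122.30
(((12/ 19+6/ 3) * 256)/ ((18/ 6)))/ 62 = 6400/ 1767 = 3.62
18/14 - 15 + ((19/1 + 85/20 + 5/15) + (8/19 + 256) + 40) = 488839/1596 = 306.29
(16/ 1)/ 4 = 4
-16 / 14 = -8 / 7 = -1.14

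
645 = 645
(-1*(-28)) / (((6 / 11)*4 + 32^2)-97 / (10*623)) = 1918840 / 70323173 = 0.03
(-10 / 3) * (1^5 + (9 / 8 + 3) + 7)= -40.42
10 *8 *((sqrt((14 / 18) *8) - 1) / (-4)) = 20 - 40 *sqrt(14) / 3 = -29.89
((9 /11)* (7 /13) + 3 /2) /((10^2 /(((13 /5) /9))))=37 /6600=0.01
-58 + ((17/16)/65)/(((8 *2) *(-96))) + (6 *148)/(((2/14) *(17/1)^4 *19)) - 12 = -177438412989443/2534975938560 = -70.00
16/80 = 1/5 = 0.20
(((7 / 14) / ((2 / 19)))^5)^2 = 6131066257801 / 1048576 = 5847040.42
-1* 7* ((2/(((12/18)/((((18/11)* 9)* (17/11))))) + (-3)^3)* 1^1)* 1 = -34965/121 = -288.97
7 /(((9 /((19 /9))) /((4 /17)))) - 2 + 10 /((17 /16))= 10738 /1377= 7.80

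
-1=-1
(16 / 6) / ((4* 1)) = 2 / 3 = 0.67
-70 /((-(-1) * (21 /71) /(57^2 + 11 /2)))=-2310695 /3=-770231.67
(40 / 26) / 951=20 / 12363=0.00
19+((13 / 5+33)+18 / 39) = 3579 / 65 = 55.06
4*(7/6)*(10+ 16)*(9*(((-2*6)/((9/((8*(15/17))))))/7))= -1468.24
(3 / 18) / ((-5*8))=-1 / 240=-0.00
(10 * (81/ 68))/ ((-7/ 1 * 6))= -135/ 476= -0.28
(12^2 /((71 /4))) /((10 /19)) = 5472 /355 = 15.41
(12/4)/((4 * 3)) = 0.25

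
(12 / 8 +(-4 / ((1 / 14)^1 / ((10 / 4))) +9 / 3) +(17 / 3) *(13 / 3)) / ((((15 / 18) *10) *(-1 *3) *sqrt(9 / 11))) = 1997 *sqrt(11) / 1350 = 4.91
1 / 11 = 0.09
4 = 4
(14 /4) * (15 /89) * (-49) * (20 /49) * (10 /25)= -4.72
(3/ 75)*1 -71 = -1774/ 25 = -70.96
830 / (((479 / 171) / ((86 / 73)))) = 349.07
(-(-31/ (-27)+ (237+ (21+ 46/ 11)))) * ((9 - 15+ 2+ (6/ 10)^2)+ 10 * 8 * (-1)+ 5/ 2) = 317293913/ 14850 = 21366.59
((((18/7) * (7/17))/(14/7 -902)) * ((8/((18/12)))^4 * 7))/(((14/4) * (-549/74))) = 4849664/18899325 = 0.26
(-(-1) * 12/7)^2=144/49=2.94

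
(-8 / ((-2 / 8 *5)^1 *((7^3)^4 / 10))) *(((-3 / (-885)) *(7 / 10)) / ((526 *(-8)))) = -2 / 767054476778275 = -0.00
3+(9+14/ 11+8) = 234/ 11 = 21.27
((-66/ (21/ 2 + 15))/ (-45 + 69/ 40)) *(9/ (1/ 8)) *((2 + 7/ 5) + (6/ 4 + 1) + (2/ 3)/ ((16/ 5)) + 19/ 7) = 2608672/ 68663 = 37.99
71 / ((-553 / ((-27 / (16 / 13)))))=24921 / 8848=2.82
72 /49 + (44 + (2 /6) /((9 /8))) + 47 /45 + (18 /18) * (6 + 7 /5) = 71720 /1323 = 54.21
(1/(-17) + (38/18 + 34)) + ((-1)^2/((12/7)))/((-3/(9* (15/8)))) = 160447/4896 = 32.77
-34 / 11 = -3.09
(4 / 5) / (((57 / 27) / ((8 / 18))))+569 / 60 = 11003 / 1140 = 9.65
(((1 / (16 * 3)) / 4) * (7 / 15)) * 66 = 77 / 480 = 0.16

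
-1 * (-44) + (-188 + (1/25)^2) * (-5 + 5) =44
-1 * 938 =-938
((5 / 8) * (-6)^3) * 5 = -675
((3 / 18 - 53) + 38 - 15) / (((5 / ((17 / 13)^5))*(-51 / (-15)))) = -14950259 / 2227758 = -6.71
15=15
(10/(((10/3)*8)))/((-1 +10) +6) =1/40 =0.02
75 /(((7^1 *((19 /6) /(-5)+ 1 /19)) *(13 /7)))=-42750 /4303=-9.93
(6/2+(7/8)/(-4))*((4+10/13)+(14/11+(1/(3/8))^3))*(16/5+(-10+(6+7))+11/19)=172922372/366795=471.44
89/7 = 12.71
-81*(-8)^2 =-5184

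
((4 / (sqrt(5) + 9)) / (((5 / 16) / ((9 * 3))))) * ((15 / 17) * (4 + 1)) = 58320 / 323 - 6480 * sqrt(5) / 323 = 135.70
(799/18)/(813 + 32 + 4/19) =15181/289062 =0.05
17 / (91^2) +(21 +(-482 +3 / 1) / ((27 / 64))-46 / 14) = -249901193 / 223587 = -1117.69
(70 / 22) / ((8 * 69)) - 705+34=-4074277 / 6072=-670.99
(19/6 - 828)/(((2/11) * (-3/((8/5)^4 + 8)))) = 41264762/1875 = 22007.87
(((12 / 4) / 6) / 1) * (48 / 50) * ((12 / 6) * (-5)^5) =-3000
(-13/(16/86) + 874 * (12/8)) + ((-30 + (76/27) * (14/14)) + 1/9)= 1214.05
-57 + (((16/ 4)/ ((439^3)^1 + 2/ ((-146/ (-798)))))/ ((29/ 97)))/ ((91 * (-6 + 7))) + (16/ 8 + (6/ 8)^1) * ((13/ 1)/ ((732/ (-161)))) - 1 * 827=-42562302032960075453/ 47722912393949520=-891.86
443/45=9.84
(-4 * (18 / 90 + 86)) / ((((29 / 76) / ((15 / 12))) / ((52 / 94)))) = -624.84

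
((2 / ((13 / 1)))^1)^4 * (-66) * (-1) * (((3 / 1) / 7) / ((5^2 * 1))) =0.00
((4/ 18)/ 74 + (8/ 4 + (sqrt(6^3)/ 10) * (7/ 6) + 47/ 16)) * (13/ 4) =91 * sqrt(6)/ 40 + 342199/ 21312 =21.63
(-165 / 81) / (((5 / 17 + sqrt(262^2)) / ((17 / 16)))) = -15895 / 1926288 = -0.01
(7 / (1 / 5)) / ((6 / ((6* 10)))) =350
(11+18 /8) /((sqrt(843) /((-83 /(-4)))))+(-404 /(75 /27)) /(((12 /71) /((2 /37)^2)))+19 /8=-38141 /273800+4399 * sqrt(843) /13488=9.33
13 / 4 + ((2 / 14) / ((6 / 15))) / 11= 1011 / 308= 3.28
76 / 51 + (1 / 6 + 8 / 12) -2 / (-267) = 21161 / 9078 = 2.33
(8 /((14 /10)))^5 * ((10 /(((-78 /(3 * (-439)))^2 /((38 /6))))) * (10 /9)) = 9373949440000000 /76690341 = 122231161.29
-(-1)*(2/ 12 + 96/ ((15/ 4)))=773/ 30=25.77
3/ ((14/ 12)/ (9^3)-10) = -13122/ 43733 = -0.30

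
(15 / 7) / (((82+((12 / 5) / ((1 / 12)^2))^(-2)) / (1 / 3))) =14929920 / 1713954991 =0.01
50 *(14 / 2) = 350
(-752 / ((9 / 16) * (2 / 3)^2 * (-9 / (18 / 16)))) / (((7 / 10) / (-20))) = -75200 / 7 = -10742.86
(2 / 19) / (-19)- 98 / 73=-35524 / 26353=-1.35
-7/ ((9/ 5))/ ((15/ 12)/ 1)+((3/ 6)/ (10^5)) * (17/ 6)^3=-3.11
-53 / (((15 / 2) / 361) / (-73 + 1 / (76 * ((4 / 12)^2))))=5577773 / 30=185925.77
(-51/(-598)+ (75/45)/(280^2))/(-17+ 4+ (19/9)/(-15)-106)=-10798371/15081387776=-0.00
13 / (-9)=-13 / 9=-1.44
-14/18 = -0.78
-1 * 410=-410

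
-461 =-461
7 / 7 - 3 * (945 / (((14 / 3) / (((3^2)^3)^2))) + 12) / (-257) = 645701401 / 514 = 1256228.41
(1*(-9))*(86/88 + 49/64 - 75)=464157/704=659.31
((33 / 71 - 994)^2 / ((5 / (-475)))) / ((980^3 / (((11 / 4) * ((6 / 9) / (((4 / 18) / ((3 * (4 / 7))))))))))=-9359917472961 / 6642368420800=-1.41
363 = 363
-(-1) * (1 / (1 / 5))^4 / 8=625 / 8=78.12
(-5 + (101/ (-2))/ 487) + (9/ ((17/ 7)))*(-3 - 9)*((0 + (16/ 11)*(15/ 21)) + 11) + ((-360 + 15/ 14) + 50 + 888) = 24599228/ 637483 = 38.59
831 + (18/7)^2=41043/49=837.61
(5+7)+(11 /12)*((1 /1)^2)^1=155 /12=12.92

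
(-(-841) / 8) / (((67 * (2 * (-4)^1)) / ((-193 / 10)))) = 162313 / 42880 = 3.79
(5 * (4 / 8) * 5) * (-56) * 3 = -2100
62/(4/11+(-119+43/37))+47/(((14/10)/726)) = 4078514341/167342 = 24372.33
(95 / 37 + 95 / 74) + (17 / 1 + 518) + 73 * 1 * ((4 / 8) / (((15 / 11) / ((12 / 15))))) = 3109469 / 5550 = 560.26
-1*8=-8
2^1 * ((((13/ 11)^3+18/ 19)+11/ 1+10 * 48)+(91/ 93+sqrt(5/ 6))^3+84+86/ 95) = 21367 * sqrt(30)/ 17298+118363741590509/ 101706920865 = 1170.54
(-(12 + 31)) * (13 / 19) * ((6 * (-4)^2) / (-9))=17888 / 57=313.82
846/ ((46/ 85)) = 35955/ 23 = 1563.26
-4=-4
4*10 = 40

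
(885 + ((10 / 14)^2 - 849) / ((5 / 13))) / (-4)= 323663 / 980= 330.27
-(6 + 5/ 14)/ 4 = -89/ 56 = -1.59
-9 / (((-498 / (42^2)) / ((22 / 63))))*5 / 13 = 4620 / 1079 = 4.28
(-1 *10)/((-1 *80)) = 1/8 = 0.12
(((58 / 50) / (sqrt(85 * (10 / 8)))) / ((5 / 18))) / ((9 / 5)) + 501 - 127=116 * sqrt(17) / 2125 + 374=374.23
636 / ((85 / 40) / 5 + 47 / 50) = 42400 / 91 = 465.93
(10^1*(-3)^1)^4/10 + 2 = 81002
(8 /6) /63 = 4 /189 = 0.02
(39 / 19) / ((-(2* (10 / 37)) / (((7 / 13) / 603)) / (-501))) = 43253 / 25460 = 1.70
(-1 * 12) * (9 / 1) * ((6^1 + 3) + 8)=-1836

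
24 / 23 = 1.04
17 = 17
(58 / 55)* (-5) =-58 / 11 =-5.27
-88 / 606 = -44 / 303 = -0.15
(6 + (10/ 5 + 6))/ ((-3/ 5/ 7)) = -490/ 3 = -163.33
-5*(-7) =35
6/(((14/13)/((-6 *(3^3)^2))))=-170586/7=-24369.43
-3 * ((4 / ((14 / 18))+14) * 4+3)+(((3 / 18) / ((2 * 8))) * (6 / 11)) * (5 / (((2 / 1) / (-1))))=-588227 / 2464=-238.73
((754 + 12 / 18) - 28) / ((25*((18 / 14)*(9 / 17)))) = 51884 / 1215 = 42.70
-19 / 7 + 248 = 1717 / 7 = 245.29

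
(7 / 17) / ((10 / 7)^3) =2401 / 17000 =0.14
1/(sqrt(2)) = sqrt(2)/2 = 0.71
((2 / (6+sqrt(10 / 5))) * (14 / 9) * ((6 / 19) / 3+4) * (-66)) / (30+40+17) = -1.31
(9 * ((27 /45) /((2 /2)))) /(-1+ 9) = 27 /40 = 0.68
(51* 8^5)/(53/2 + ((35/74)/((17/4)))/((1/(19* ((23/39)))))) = 81990844416/1361323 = 60228.80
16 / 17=0.94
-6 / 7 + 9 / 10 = 3 / 70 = 0.04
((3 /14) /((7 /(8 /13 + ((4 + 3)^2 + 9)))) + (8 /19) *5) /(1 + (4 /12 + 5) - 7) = -141591 /24206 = -5.85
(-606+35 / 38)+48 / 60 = -114813 / 190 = -604.28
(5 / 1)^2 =25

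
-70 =-70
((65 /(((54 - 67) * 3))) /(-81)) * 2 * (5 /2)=0.10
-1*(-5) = 5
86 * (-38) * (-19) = 62092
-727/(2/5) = -3635/2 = -1817.50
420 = 420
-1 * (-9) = 9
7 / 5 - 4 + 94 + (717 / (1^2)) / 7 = 6784 / 35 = 193.83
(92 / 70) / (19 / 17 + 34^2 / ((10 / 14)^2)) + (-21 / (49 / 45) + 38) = 126212323 / 6743961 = 18.71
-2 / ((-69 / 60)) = 40 / 23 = 1.74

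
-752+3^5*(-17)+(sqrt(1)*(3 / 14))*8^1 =-34169 / 7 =-4881.29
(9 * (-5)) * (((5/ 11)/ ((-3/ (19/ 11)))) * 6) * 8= 68400/ 121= 565.29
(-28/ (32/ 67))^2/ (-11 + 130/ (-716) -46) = -39373019/ 655072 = -60.10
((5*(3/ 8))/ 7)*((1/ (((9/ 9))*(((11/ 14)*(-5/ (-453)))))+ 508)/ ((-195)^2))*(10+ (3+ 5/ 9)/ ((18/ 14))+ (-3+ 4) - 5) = 1217011/ 31621590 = 0.04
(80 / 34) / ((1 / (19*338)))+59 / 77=19780763 / 1309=15111.35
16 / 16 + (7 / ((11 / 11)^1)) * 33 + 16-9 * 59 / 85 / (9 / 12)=20372 / 85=239.67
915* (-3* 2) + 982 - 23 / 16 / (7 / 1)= -504919 / 112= -4508.21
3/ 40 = 0.08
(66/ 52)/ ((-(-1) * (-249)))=-11/ 2158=-0.01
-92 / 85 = -1.08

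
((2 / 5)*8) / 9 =16 / 45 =0.36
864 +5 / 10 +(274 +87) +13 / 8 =9817 / 8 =1227.12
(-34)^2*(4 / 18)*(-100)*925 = -23762222.22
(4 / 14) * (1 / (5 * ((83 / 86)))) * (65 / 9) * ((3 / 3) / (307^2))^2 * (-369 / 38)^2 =8457111 / 1863102875843741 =0.00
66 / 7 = 9.43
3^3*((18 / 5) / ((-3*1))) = -162 / 5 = -32.40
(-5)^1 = -5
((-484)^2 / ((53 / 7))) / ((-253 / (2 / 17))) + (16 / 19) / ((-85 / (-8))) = -28167648 / 1968685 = -14.31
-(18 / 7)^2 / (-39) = 108 / 637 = 0.17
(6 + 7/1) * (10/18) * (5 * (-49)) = -15925/9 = -1769.44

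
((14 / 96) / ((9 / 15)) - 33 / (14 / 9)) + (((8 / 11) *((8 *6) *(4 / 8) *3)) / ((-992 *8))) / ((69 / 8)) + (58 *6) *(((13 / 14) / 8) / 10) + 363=1954228147 / 5646960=346.07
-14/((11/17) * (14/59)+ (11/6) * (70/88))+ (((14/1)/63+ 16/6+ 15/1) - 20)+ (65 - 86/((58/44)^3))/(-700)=-1318394987137/121669404300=-10.84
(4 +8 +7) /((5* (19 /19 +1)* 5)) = 19 /50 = 0.38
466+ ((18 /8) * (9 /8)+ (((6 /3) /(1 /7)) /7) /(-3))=44915 /96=467.86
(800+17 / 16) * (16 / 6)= 12817 / 6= 2136.17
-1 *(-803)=803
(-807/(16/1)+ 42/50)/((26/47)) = -932433/10400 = -89.66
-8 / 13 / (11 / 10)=-80 / 143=-0.56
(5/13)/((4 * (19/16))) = 20/247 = 0.08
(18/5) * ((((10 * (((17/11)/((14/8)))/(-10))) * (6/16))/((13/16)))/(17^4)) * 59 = -25488/24589565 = -0.00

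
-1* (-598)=598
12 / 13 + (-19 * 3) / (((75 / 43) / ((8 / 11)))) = -81668 / 3575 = -22.84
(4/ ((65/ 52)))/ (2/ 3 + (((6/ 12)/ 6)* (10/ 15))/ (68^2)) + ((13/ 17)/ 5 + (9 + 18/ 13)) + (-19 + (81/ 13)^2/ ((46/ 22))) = 14.90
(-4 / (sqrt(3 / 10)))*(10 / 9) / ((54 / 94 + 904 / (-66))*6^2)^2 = -0.00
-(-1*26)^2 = -676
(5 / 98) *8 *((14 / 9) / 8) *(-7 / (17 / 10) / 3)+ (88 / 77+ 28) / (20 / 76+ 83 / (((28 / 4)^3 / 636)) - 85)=32319008 / 103445289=0.31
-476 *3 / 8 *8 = -1428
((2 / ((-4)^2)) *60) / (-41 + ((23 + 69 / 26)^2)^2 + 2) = 3427320 / 197908400257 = 0.00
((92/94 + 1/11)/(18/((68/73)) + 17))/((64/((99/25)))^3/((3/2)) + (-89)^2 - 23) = 2487758427/904987271625385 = 0.00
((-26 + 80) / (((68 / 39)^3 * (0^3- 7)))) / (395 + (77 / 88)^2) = -1067742 / 290363213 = -0.00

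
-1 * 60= -60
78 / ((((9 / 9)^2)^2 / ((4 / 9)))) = 104 / 3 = 34.67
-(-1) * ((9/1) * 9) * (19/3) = 513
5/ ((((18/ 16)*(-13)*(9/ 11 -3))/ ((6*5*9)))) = 42.31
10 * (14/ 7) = 20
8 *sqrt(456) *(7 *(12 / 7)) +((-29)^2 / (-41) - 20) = -1661 / 41 +192 *sqrt(114) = 2009.49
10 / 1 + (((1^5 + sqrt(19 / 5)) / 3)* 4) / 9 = 10.44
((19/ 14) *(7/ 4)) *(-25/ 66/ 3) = -475/ 1584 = -0.30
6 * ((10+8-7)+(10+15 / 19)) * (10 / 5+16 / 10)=44712 / 95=470.65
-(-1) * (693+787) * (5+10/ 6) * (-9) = -88800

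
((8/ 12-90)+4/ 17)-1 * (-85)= -209/ 51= -4.10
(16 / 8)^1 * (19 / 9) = 38 / 9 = 4.22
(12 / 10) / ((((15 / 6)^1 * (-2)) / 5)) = -6 / 5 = -1.20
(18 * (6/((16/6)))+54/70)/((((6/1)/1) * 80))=963/11200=0.09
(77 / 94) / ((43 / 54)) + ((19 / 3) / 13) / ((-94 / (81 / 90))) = 538089 / 525460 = 1.02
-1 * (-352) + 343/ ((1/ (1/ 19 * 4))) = 8060/ 19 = 424.21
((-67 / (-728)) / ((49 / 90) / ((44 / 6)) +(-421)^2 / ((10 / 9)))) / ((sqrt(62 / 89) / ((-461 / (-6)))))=1698785 * sqrt(5518) / 2375986189304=0.00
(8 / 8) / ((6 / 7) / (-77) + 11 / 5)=2695 / 5899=0.46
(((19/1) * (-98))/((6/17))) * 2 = -31654/3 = -10551.33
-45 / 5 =-9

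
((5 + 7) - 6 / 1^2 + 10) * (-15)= -240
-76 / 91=-0.84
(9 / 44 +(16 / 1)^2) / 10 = 11273 / 440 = 25.62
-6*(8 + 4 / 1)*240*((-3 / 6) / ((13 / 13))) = 8640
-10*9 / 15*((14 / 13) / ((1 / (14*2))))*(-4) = 9408 / 13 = 723.69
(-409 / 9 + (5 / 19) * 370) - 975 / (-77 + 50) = 5018 / 57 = 88.04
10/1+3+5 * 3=28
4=4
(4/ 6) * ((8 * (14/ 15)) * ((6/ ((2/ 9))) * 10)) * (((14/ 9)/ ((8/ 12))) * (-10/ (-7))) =4480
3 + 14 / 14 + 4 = 8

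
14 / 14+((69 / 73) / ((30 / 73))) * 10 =24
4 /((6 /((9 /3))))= 2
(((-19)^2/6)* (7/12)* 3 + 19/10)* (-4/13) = -12863/390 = -32.98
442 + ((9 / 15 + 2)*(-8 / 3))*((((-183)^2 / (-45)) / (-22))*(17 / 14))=907868 / 5775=157.21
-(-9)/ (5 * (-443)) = -9/ 2215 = -0.00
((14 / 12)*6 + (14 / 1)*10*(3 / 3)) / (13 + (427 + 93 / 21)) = 343 / 1037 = 0.33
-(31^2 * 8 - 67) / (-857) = 8.89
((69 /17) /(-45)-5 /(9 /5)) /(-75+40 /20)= 2194 /55845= 0.04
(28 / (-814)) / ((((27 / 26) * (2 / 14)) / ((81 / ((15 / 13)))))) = -33124 / 2035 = -16.28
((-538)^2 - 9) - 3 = 289432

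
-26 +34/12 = -139/6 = -23.17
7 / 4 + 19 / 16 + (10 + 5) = 287 / 16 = 17.94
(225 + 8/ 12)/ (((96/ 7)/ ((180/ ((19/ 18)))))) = 213255/ 76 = 2805.99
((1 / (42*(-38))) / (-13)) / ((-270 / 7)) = -1 / 800280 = -0.00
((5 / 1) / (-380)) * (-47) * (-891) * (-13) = 544401 / 76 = 7163.17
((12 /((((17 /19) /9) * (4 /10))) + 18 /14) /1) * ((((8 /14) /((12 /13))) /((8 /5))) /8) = 14.66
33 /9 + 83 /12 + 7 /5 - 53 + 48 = 419 /60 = 6.98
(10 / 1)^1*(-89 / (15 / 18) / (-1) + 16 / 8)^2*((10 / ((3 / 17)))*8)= 160989184 / 3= 53663061.33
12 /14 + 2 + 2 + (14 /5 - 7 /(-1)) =14.66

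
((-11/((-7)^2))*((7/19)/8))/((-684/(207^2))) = 52371/80864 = 0.65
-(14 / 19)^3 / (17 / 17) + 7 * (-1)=-50757 / 6859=-7.40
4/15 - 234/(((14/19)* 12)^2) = -64123/23520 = -2.73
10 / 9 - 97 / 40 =-473 / 360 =-1.31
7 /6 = 1.17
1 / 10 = 0.10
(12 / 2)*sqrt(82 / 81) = 2*sqrt(82) / 3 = 6.04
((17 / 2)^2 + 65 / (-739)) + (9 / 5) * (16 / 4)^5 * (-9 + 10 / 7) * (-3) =41939.13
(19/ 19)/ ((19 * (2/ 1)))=1/ 38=0.03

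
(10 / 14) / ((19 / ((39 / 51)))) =65 / 2261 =0.03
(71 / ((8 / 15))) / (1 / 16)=2130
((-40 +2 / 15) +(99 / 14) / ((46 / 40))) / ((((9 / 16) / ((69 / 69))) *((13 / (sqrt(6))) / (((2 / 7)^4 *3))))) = -20845568 *sqrt(6) / 226138185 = -0.23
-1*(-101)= 101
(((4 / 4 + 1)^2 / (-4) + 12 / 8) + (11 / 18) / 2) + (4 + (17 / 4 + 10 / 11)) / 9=1.82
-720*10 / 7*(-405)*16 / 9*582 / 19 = 22684872.18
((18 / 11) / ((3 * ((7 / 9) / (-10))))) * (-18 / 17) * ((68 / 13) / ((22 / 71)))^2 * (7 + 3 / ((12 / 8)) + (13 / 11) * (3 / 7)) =2438950331520 / 121242121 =20116.36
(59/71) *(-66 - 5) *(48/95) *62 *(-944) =165751296/95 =1744750.48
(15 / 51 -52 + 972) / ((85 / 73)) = 790.37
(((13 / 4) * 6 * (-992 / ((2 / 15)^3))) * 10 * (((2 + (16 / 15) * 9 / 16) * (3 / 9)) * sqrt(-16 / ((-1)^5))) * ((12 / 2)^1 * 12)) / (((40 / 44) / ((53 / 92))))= -296881556400 / 23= -12907893756.52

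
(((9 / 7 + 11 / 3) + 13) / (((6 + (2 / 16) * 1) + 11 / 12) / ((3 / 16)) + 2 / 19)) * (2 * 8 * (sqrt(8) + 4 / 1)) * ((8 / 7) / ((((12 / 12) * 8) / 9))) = 773604 * sqrt(2) / 39445 + 1547208 / 39445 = 66.96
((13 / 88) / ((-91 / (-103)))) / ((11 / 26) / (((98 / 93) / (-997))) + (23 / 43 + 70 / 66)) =-1209117 / 2883026834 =-0.00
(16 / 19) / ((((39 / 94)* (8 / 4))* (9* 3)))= 752 / 20007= 0.04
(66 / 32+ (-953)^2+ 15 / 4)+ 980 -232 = 14543405 / 16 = 908962.81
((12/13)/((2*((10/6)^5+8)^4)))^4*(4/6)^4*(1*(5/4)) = 47298825412590695461146627266042655232320/5426628218178041603850430188409274711229221693107634769092748241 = 0.00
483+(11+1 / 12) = 5929 / 12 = 494.08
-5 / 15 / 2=-0.17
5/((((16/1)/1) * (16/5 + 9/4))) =25/436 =0.06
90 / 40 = 9 / 4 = 2.25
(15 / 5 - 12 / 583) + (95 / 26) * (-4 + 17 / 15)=-340825 / 45474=-7.49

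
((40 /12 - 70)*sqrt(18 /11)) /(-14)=100*sqrt(22) /77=6.09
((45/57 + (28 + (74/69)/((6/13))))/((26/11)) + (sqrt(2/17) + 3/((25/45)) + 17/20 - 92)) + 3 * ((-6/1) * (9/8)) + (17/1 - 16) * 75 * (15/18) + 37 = sqrt(34)/17 + 681371/102258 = 7.01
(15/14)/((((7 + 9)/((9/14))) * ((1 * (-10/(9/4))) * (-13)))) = 243/326144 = 0.00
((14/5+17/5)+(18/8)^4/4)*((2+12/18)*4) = 64549/480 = 134.48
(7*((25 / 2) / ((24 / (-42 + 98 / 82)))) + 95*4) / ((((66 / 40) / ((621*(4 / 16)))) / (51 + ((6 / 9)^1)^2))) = 1119269.03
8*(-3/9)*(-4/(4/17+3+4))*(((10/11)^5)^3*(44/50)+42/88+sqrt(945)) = 142116865883066936/140127688592215929+544*sqrt(105)/123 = 46.33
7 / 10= 0.70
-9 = -9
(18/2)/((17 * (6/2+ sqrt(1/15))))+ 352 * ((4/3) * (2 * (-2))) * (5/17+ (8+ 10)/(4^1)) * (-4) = 246029503/6834-9 * sqrt(15)/2278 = 36000.79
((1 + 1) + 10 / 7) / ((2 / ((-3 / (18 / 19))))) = -38 / 7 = -5.43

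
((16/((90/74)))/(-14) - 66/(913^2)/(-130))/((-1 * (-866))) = -291597403/268732794330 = -0.00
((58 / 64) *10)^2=21025 / 256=82.13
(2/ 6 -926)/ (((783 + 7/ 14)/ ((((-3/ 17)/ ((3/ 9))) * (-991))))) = -16512042/ 26639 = -619.84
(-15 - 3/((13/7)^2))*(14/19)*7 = -262836/3211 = -81.85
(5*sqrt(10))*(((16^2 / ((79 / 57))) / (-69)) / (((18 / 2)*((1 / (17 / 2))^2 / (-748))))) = 1314325760*sqrt(10) / 16353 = 254159.05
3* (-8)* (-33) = 792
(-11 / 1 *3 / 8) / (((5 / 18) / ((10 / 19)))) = -297 / 38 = -7.82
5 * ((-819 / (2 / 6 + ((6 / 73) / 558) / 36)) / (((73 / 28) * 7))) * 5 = -274201200 / 81469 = -3365.71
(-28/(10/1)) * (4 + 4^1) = -112/5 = -22.40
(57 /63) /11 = 0.08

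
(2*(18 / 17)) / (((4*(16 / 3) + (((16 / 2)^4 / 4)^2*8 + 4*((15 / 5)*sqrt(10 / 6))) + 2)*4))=339739569 / 5383238876945146-81*sqrt(15) / 2691619438472573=0.00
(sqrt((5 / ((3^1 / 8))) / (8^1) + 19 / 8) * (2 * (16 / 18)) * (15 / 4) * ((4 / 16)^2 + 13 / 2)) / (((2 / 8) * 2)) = 175 * sqrt(582) / 24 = 175.91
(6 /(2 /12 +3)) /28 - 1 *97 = -12892 /133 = -96.93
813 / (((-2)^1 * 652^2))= -0.00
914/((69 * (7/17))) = 15538/483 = 32.17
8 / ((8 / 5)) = 5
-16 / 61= -0.26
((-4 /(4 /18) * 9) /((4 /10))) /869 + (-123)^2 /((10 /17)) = 223496667 /8690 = 25718.83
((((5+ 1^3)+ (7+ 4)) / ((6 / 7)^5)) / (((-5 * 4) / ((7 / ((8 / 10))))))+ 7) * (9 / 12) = -1129121 / 165888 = -6.81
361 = 361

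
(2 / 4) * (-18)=-9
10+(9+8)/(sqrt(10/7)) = 10+17 * sqrt(70)/10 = 24.22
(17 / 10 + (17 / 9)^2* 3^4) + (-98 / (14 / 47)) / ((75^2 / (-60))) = 220657 / 750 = 294.21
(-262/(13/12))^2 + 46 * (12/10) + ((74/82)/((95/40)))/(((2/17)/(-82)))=935684116/16055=58279.92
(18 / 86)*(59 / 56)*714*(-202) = -31804.43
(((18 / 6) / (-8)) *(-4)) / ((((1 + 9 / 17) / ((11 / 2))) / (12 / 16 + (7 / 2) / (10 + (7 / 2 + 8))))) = 88077 / 17888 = 4.92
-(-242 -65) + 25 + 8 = 340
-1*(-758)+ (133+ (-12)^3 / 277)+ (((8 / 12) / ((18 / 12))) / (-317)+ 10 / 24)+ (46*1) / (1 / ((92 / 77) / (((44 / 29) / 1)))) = 2467026257165 / 2677472028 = 921.40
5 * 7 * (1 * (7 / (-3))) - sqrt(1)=-248 / 3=-82.67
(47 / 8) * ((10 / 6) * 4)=235 / 6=39.17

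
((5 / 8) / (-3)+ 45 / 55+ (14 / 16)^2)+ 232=492889 / 2112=233.38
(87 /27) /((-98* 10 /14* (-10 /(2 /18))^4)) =-0.00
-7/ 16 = -0.44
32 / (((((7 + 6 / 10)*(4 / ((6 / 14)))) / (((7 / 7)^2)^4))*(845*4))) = 3 / 22477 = 0.00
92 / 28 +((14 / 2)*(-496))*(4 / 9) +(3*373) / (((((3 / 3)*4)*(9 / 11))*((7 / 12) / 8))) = 198407 / 63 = 3149.32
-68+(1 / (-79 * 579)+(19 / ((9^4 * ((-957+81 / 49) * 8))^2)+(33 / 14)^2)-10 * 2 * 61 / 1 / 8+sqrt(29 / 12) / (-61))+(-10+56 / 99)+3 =-10983545252840174757787378897 / 49614384465062347966092288-sqrt(87) / 366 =-221.40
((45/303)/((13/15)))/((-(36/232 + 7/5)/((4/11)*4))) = -1044000/6513793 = -0.16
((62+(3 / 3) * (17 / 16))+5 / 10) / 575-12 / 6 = -17383 / 9200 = -1.89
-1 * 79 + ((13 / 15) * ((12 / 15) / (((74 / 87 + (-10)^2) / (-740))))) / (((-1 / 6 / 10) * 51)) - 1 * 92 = -12306641 / 74579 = -165.01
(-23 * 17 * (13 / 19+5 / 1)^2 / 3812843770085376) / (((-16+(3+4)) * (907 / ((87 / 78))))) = 11339 / 25045623398766477312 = 0.00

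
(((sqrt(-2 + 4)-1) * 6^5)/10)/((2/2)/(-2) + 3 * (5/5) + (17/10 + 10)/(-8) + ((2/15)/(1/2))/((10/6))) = -311040/479 + 311040 * sqrt(2)/479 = 268.97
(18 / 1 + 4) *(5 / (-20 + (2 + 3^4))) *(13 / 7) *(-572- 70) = -306020 / 147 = -2081.77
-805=-805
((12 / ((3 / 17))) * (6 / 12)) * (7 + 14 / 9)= 290.89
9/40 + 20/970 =953/3880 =0.25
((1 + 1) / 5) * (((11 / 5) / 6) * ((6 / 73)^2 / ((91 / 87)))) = 11484 / 12123475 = 0.00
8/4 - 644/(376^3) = 26578527/13289344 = 2.00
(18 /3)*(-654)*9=-35316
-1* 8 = -8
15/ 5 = 3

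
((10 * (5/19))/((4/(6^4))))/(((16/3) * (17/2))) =18.81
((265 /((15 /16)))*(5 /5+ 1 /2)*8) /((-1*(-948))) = 848 /237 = 3.58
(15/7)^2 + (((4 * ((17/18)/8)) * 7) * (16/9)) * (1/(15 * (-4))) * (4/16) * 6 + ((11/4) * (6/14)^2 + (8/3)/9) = 416453/79380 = 5.25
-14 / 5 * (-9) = 126 / 5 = 25.20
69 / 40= 1.72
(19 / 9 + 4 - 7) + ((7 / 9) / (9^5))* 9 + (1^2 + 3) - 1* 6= -170579 / 59049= -2.89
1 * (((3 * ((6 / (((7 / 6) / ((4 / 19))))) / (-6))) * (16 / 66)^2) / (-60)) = 128 / 241395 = 0.00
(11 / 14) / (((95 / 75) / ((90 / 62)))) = 7425 / 8246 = 0.90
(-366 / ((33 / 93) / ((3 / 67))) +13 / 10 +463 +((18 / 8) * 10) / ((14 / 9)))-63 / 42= 44478809 / 103180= 431.08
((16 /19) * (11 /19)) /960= 11 /21660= 0.00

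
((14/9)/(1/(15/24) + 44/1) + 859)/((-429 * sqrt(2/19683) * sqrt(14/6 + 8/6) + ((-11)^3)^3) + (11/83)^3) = -3264413110398879314827923/8960430370692506020046315382154 + 11238049287498624279 * sqrt(22)/41200058844444142680172958127144092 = -0.00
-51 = -51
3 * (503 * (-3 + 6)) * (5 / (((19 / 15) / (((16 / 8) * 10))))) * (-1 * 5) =-33952500 / 19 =-1786973.68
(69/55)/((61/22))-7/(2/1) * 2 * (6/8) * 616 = -986232/305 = -3233.55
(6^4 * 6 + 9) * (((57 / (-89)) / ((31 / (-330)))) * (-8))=-1171486800 / 2759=-424605.58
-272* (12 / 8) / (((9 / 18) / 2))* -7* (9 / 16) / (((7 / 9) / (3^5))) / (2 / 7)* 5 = 35134155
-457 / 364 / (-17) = 0.07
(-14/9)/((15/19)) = -266/135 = -1.97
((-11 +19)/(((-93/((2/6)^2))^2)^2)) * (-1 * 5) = -40/490796923761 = -0.00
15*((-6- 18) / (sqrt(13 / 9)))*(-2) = 2160*sqrt(13) / 13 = 599.08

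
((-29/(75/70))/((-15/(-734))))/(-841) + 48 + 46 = 95.57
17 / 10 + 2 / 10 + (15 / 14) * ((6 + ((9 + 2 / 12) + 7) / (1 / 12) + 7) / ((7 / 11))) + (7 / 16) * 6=691969 / 1960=353.05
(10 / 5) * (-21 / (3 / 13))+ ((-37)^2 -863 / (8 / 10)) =433 / 4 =108.25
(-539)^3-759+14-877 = -156592441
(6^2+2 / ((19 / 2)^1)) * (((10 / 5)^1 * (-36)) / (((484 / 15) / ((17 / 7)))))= -3157920 / 16093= -196.23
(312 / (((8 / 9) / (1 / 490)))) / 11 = 0.07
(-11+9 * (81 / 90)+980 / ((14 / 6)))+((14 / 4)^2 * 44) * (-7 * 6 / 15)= -10921 / 10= -1092.10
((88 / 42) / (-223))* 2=-88 / 4683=-0.02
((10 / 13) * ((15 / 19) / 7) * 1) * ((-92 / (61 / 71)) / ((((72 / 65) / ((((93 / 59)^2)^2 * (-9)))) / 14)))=91617669924750 / 14044021399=6523.61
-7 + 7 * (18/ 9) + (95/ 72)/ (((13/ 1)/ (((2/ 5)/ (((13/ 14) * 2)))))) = 42721/ 6084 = 7.02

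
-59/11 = -5.36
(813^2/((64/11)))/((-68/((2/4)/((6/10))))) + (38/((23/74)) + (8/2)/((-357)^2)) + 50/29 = -1268.22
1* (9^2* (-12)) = -972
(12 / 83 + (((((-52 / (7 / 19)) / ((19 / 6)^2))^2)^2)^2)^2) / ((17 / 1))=1887867903140749245562590177151595436663711829715459340 / 13525498146861844541785634807856311491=139578437898700838.78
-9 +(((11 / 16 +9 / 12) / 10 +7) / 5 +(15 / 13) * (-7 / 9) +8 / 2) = -139423 / 31200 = -4.47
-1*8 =-8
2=2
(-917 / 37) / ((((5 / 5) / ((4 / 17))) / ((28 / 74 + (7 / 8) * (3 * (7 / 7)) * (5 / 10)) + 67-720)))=353572275 / 93092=3798.10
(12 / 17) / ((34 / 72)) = 432 / 289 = 1.49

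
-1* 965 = -965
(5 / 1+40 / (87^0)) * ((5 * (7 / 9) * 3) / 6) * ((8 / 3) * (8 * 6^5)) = 14515200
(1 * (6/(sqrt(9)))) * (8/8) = 2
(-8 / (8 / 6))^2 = 36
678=678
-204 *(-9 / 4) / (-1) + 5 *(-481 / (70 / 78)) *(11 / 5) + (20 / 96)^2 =-128109589 / 20160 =-6354.64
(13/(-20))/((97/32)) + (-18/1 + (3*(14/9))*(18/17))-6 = -158908/8245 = -19.27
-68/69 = -0.99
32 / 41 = 0.78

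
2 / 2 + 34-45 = -10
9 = 9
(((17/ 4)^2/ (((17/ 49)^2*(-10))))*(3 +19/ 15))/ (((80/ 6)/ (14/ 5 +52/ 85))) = -69629/ 4250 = -16.38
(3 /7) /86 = 3 /602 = 0.00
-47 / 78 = -0.60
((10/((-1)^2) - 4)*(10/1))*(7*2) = 840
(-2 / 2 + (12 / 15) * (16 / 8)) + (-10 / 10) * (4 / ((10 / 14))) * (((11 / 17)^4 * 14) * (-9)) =51904011 / 417605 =124.29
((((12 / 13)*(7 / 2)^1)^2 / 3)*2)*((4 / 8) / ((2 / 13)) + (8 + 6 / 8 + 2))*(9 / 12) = 12348 / 169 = 73.07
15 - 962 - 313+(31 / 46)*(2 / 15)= -1259.91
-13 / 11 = -1.18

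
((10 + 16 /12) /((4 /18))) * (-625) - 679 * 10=-38665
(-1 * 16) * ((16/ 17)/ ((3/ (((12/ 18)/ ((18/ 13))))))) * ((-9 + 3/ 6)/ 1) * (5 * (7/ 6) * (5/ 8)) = 18200/ 243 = 74.90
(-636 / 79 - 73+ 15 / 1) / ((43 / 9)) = -46962 / 3397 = -13.82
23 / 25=0.92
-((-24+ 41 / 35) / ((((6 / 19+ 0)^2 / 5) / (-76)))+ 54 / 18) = -5480530 / 63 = -86992.54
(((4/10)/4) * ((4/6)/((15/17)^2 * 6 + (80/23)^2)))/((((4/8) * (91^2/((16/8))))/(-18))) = -1834572/53076034375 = -0.00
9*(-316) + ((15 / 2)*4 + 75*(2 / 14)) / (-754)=-15010917 / 5278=-2844.05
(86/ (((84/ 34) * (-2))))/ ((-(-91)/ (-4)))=0.77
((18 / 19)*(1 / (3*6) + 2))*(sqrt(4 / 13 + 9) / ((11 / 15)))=555*sqrt(13) / 247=8.10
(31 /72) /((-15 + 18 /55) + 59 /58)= -0.03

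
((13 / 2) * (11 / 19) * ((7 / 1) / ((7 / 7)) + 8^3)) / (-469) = -74217 / 17822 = -4.16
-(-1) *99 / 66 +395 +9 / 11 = 8741 / 22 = 397.32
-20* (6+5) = -220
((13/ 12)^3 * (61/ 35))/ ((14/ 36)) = 134017/ 23520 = 5.70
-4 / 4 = -1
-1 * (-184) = 184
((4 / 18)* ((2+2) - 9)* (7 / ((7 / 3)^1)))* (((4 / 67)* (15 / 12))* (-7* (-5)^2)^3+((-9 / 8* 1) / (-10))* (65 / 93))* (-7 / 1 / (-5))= 93038731709 / 49848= 1866448.64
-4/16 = -1/4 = -0.25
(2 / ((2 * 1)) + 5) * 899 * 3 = 16182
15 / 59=0.25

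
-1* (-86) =86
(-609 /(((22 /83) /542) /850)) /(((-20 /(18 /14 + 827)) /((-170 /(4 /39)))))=-1598517185460975 /22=-72659872066407.95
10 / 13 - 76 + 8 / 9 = -8698 / 117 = -74.34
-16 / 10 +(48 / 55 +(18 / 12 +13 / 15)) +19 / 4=4217 / 660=6.39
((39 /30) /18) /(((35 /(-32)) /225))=-104 /7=-14.86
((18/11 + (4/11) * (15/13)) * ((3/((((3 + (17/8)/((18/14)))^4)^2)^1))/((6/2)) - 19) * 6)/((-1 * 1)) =234.38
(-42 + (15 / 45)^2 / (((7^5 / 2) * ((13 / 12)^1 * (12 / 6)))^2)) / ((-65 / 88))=176440819929968 / 3102990610265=56.86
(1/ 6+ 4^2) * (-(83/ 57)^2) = -668233/ 19494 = -34.28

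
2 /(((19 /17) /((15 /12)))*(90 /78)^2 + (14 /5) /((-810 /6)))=1939275 /1134139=1.71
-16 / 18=-8 / 9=-0.89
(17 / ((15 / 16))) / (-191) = -272 / 2865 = -0.09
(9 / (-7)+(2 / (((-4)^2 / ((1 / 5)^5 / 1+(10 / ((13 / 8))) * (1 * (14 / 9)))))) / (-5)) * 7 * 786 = -20452482289 / 2437500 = -8390.76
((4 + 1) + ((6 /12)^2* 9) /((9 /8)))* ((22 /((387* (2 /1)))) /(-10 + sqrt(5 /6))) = -0.02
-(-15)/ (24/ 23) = 115/ 8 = 14.38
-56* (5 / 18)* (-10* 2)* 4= 11200 / 9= 1244.44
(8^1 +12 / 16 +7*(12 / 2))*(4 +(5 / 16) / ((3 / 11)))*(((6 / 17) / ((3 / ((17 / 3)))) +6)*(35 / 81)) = 8774675 / 11664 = 752.29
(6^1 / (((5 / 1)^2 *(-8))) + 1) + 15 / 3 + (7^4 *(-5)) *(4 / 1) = -4801403 / 100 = -48014.03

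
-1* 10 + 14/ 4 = -6.50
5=5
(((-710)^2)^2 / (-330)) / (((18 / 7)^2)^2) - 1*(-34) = -7626666037241 / 433026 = -17612489.87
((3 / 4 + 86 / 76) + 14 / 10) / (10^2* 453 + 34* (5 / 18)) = 11223 / 154958300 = 0.00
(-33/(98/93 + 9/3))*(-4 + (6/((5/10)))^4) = -63626508/377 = -168770.58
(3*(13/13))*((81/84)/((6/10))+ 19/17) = 3891/476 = 8.17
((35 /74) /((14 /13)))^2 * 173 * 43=31429775 /21904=1434.89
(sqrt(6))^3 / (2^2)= 3 *sqrt(6) / 2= 3.67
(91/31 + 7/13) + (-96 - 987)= -435049/403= -1079.53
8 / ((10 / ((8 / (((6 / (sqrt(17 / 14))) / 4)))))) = 32*sqrt(238) / 105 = 4.70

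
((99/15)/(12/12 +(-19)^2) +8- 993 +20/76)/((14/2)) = -33864473/240730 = -140.67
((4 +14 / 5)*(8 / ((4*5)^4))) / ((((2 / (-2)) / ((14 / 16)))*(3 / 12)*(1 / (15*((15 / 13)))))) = -1071 / 52000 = -0.02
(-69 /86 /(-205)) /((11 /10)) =69 /19393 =0.00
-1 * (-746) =746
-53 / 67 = -0.79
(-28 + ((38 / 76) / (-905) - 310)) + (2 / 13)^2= -103383749 / 305890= -337.98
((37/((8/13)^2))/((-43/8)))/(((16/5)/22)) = -343915/2752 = -124.97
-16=-16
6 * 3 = 18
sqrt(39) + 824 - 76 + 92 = sqrt(39) + 840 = 846.24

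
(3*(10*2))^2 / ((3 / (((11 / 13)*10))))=132000 / 13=10153.85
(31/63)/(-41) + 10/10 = 2552/2583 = 0.99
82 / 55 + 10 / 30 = 301 / 165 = 1.82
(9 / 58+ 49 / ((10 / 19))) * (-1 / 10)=-6761 / 725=-9.33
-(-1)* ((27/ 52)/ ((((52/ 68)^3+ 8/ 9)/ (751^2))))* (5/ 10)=673337669859/ 6144008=109592.58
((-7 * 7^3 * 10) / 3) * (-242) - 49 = 5810273 / 3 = 1936757.67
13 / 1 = 13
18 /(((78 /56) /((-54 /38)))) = -4536 /247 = -18.36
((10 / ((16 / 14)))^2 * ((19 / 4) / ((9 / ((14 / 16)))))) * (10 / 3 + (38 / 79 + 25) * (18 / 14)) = 1393730275 / 1092096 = 1276.20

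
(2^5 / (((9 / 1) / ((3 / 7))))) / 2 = 16 / 21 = 0.76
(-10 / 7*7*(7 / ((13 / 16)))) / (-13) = 1120 / 169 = 6.63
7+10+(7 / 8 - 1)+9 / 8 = 18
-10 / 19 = -0.53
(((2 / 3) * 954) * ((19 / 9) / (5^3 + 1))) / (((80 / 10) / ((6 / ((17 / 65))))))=65455 / 2142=30.56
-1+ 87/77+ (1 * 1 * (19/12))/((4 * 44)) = 2053/14784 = 0.14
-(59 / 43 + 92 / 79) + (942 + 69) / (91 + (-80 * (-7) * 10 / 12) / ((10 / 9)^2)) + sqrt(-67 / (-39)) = -607006 / 1593193 + sqrt(2613) / 39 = 0.93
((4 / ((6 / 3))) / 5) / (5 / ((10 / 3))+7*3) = 4 / 225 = 0.02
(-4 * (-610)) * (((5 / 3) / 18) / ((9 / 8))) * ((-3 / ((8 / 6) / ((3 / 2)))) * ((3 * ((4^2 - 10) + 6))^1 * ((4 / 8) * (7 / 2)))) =-42700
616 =616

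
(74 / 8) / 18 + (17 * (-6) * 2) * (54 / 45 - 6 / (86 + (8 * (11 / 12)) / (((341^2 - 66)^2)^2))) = -44291177435304206090852767 / 192525509226873394068840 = -230.05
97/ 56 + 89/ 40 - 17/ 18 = 949/ 315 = 3.01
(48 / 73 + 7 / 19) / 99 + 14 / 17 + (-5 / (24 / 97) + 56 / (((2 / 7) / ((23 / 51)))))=1288876033 / 18674568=69.02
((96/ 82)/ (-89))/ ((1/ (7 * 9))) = -3024/ 3649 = -0.83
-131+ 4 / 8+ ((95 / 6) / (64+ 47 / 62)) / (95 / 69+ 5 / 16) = -130.36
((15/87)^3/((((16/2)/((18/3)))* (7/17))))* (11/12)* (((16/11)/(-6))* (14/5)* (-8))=3400/73167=0.05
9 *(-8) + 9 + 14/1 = -49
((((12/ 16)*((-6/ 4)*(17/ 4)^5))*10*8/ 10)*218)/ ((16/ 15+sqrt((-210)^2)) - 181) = -20893195755/ 230912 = -90481.20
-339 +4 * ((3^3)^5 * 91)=5223001809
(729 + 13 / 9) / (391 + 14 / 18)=3287 / 1763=1.86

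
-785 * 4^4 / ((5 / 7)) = -281344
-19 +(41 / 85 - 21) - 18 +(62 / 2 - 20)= -3954 / 85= -46.52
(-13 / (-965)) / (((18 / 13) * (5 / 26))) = 2197 / 43425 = 0.05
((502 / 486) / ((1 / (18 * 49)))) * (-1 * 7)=-172186 / 27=-6377.26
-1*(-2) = 2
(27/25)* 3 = 81/25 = 3.24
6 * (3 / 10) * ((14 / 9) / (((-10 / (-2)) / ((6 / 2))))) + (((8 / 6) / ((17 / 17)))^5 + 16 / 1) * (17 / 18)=1135654 / 54675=20.77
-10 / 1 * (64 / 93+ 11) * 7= -76090 / 93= -818.17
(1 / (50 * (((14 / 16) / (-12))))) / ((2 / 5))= -24 / 35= -0.69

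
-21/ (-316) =21/ 316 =0.07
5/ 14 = 0.36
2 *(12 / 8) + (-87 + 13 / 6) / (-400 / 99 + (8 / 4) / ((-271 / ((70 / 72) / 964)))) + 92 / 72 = 31692912823 / 1253973510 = 25.27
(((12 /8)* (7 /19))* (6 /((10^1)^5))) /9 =7 /1900000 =0.00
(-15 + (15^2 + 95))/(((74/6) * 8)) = 915/296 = 3.09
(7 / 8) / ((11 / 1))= 7 / 88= 0.08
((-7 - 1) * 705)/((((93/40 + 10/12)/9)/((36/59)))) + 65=-217829735/22361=-9741.50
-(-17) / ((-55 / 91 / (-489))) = 756483 / 55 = 13754.24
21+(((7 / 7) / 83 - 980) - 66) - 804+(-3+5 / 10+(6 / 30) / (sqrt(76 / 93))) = -304027 / 166+sqrt(1767) / 190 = -1831.27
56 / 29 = 1.93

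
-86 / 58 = -43 / 29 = -1.48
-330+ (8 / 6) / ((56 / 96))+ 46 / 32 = -36543 / 112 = -326.28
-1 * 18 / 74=-0.24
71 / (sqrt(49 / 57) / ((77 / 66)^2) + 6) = 10.63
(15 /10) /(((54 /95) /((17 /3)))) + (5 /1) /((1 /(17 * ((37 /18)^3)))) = 4392715 /5832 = 753.21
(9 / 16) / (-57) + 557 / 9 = 169301 / 2736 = 61.88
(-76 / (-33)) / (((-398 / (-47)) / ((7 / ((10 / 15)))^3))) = 2756691 / 8756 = 314.83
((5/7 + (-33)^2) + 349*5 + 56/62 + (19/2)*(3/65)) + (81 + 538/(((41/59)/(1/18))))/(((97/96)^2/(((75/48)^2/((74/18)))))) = 1170994607274967/402654109130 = 2908.19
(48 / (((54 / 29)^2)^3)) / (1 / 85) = 97.88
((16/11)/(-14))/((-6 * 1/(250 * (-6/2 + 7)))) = 4000/231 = 17.32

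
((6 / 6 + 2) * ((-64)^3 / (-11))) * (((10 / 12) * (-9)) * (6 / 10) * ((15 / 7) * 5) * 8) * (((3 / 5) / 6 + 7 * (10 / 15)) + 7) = -24984944640 / 77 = -324479800.52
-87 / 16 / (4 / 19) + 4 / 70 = -57727 / 2240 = -25.77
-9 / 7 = -1.29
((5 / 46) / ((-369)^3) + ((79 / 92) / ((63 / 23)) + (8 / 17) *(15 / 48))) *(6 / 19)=253332849589 / 1741871998818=0.15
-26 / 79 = -0.33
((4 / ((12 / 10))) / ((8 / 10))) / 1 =4.17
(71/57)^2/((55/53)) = 267173/178695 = 1.50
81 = 81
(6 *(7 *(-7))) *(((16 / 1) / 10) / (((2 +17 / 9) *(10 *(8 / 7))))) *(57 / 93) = -25137 / 3875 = -6.49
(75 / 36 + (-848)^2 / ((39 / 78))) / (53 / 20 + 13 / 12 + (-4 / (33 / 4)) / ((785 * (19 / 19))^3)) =385234.84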